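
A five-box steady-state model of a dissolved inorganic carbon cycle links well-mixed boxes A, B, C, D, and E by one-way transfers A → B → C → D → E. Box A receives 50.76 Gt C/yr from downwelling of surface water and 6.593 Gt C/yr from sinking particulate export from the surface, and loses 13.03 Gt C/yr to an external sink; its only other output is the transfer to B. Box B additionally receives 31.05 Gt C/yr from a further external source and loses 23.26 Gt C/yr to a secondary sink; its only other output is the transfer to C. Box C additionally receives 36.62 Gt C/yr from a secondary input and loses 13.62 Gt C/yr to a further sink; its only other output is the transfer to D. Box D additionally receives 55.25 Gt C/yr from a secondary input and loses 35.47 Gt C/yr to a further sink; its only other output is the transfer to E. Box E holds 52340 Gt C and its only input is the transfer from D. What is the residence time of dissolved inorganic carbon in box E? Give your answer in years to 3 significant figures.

Box A: F(A→B) = (50.76 + 6.593) − 13.03 = 44.323 Gt C/yr.
Box B: F(B→C) = (44.323 + 31.05) − 23.26 = 52.113 Gt C/yr.
Box C: F(C→D) = (52.113 + 36.62) − 13.62 = 75.113 Gt C/yr.
Box D: F(D→E) = (75.113 + 55.25) − 35.47 = 94.893 Gt C/yr.
Box E throughput = its input = 94.893 Gt C/yr; τ = 52340 / 94.893 = 551.6 yr.

552 yr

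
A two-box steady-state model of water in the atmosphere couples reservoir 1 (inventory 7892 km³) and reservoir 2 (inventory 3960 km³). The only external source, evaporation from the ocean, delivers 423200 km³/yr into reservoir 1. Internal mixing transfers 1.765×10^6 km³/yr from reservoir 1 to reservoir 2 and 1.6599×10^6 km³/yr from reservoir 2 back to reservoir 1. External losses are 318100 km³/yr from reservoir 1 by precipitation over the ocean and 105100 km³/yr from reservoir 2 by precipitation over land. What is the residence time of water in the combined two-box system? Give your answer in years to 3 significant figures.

0.0280 yr

Treat the two boxes together as one reservoir: the mixing fluxes between them are internal recycling, so τ = ΣM / Σ(external losses).
M_total = 7892 + 3960 = 11852 km³.
ΣF_external_out = 318100 + 105100 = 423200 km³/yr.
τ = M_total / ΣF_ext = 11852 / 423200 = 0.02801 yr.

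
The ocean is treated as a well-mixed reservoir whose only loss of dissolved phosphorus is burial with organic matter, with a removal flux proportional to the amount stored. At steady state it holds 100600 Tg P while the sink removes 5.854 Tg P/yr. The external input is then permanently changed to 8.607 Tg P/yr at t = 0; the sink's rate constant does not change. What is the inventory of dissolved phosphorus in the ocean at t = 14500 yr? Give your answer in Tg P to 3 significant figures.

128000 Tg P

τ = M₀/F₀ = 100600/5.854 = 17180 yr; rate constant k = 1/τ.
New steady state M_∞ = F₁/k = F₁·τ = 8.607 × 17180 = 147910 Tg P.
M(t) = M_∞ + (M₀ − M_∞)·e^(−t/τ); t/τ = 14500/17180 = 0.8438, so e^(−t/τ) = 0.4301.
M(t) = 147910 − 47310 × 0.4301 = 127560 Tg P.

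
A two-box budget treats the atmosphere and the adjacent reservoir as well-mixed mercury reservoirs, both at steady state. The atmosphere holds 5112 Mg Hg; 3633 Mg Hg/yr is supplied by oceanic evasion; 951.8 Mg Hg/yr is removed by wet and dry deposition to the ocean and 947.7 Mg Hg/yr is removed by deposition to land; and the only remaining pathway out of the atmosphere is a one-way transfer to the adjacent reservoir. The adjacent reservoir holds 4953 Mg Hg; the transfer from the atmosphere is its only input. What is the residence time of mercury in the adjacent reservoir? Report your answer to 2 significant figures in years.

2.9 yr

Balance the atmosphere: ΣF_in = 3633.0 Mg Hg/yr.
Transfer to the adjacent reservoir = ΣF_in − (951.8 + 947.7) = 1733.5 Mg Hg/yr.
At steady state the output of the adjacent reservoir equals its input, 1733.5 Mg Hg/yr.
τ = M / F = 4953 / 1733.5 = 2.857 yr.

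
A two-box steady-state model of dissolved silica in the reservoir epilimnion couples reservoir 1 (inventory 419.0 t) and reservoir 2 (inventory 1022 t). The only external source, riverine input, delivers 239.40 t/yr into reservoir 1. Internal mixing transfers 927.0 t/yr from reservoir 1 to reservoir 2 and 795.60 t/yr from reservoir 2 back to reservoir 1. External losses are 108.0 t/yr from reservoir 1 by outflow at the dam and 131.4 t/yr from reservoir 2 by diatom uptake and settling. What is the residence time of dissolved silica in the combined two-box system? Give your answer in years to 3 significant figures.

6.02 yr

Treat the two boxes together as one reservoir: the mixing fluxes between them are internal recycling, so τ = ΣM / Σ(external losses).
M_total = 419.0 + 1022 = 1441.0 t.
ΣF_external_out = 108.0 + 131.4 = 239.40 t/yr.
τ = M_total / ΣF_ext = 1441.0 / 239.40 = 6.019 yr.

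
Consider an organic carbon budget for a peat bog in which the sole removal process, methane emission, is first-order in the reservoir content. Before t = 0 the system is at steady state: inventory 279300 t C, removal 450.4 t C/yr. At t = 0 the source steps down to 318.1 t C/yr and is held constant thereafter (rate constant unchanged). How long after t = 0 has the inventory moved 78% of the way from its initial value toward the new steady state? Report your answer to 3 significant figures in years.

939 yr

τ = M₀/F₀ = 279300/450.4 = 620.1 yr.
The remaining gap fraction is e^(−t/τ); 78% covered ⇒ e^(−t/τ) = 0.220.
t = −τ ln(0.220) = 620.1 × 1.514 = 938.9 yr.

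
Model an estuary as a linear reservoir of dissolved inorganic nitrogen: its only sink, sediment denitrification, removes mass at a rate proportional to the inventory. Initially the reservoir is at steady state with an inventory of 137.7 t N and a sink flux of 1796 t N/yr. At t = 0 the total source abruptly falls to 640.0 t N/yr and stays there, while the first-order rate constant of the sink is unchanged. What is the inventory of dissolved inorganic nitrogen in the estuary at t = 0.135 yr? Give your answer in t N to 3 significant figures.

The sink rate constant is k = F₀/M₀ = 1796/137.7 = 13.04 yr⁻¹.
Solving dM/dt = F₁ − kM with M(0) = M₀ gives M(t) = F₁/k + (M₀ − F₁/k)·e^(−kt).
F₁/k = 640.0/13.04 = 49.069 t N; kt = 13.04 × 0.135 = 1.761, e^(−kt) = 0.1719.
M(0.135) = 49.069 + (137.7 − 49.069) × 0.1719 = 49.069 + 15.24 = 64.306 t N.

64.3 t N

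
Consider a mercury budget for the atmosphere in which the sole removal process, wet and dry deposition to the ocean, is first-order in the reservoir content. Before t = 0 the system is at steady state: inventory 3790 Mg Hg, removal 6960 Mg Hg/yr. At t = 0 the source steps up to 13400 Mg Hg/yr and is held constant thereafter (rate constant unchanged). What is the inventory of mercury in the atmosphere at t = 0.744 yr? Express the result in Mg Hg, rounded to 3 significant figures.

6400 Mg Hg

τ = M₀/F₀ = 3790/6960 = 0.5445 yr; rate constant k = 1/τ.
New steady state M_∞ = F₁/k = F₁·τ = 13400 × 0.5445 = 7296.8 Mg Hg.
M(t) = M_∞ + (M₀ − M_∞)·e^(−t/τ); t/τ = 0.744/0.5445 = 1.366, so e^(−t/τ) = 0.2551.
M(t) = 7296.8 − 3507 × 0.2551 = 6402.4 Mg Hg.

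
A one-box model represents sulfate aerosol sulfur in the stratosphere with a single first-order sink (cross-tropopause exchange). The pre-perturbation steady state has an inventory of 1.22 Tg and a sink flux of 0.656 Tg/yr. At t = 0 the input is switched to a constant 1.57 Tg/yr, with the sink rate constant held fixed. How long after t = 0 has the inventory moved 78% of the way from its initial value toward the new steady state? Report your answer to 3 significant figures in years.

2.82 yr

τ = M₀/F₀ = 1.22/0.656 = 1.860 yr.
The remaining gap fraction is e^(−t/τ); 78% covered ⇒ e^(−t/τ) = 0.220.
t = −τ ln(0.220) = 1.860 × 1.514 = 2.816 yr.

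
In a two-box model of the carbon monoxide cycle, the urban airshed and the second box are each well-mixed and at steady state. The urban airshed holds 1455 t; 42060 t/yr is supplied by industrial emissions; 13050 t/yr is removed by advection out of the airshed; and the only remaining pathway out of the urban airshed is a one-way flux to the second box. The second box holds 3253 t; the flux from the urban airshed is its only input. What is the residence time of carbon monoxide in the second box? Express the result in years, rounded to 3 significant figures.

0.112 yr

Balance the urban airshed: ΣF_in = 42060 t/yr.
Flux to the second box = ΣF_in − (13050) = 29010 t/yr.
At steady state the output of the second box equals its input, 29010 t/yr.
τ = M / F = 3253 / 29010 = 0.1121 yr.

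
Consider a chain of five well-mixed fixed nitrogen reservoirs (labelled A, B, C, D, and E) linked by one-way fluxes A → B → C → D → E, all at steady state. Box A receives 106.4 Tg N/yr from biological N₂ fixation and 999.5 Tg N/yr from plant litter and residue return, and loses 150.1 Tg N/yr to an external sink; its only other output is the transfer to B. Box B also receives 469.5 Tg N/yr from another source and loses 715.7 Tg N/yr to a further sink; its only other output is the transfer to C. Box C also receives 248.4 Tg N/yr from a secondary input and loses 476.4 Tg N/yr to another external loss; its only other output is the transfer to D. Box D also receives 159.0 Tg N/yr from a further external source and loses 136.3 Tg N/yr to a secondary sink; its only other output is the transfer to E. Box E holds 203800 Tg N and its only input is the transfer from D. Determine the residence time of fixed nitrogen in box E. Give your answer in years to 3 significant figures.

Box A: F(A→B) = (106.4 + 999.5) − 150.1 = 955.80 Tg N/yr.
Box B: F(B→C) = (955.80 + 469.5) − 715.7 = 709.60 Tg N/yr.
Box C: F(C→D) = (709.60 + 248.4) − 476.4 = 481.60 Tg N/yr.
Box D: F(D→E) = (481.60 + 159.0) − 136.3 = 504.30 Tg N/yr.
Box E throughput = its input = 504.30 Tg N/yr; τ = 203800 / 504.30 = 404.1 yr.

404 yr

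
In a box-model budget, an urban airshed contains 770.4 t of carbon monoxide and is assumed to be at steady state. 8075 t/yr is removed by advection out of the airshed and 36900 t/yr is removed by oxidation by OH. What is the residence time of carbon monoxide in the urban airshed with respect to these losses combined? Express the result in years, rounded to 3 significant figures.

0.0171 yr

Total removal = 8075 + 36900 = 44975 t/yr.
τ = M / ΣF_out = 770.4 / 44975 = 0.01713 yr.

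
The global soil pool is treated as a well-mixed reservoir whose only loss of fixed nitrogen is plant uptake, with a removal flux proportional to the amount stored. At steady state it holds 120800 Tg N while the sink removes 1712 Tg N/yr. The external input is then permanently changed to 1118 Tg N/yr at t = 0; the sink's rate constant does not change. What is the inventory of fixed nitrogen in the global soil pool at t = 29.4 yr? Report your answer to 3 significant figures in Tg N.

107000 Tg N

τ = M₀/F₀ = 120800/1712 = 70.56 yr; rate constant k = 1/τ.
New steady state M_∞ = F₁/k = F₁·τ = 1118 × 70.56 = 78887 Tg N.
M(t) = M_∞ + (M₀ − M_∞)·e^(−t/τ); t/τ = 29.4/70.56 = 0.4167, so e^(−t/τ) = 0.6592.
M(t) = 78887 + 41910 × 0.6592 = 106520 Tg N.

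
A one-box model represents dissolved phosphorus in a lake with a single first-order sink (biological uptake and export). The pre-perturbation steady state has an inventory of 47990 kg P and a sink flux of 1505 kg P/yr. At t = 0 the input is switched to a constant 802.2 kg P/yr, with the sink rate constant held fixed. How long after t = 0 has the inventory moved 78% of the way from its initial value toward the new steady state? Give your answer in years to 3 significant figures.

48.3 yr

τ = M₀/F₀ = 47990/1505 = 31.89 yr.
The remaining gap fraction is e^(−t/τ); 78% covered ⇒ e^(−t/τ) = 0.220.
t = −τ ln(0.220) = 31.89 × 1.514 = 48.28 yr.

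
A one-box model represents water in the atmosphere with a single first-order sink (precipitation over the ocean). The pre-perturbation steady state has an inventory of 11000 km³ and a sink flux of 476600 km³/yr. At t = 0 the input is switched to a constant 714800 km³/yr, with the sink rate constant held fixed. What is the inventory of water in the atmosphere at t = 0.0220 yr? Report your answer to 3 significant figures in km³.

Residence time τ = M₀/F₀ = 0.02308 yr. The eventual steady state is M_∞ = M₀·(F₁/F₀) = 11000 × 714800/476600 = 16498 km³.
The anomaly ΔM(t) = M(t) − M_∞ decays as ΔM₀·e^(−t/τ) with ΔM₀ = 11000 − 16498 = −5498 km³.
At t = 0.0220 yr, e^(−t/τ) = e^(−0.9532) = 0.3855, so ΔM = −2119 km³ and M = 16498 − 2119 = 14378 km³.

14400 km³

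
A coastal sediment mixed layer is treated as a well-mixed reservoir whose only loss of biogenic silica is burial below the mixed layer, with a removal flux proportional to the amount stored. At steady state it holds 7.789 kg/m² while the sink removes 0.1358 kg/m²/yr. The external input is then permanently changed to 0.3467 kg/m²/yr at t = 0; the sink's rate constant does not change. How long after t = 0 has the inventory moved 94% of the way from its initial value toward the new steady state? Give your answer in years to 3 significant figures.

τ = M₀/F₀ = 7.789/0.1358 = 57.36 yr.
The remaining gap fraction is e^(−t/τ); 94% covered ⇒ e^(−t/τ) = 0.0600.
t = −τ ln(0.0600) = 57.36 × 2.813 = 161.4 yr.

161 yr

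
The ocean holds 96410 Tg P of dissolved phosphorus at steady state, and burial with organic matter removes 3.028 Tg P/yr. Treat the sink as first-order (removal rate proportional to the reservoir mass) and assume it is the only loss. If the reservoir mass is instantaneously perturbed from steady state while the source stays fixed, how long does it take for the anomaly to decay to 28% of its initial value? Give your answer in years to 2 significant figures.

For a linear reservoir the anomaly decays as exp(−t/τ) with τ = M/F = 96410/3.028 = 31840 yr.
exp(−t/τ) = 0.28 ⇒ t = −τ ln(0.28) = 31840 × 1.273 = 40530 yr.

41000 yr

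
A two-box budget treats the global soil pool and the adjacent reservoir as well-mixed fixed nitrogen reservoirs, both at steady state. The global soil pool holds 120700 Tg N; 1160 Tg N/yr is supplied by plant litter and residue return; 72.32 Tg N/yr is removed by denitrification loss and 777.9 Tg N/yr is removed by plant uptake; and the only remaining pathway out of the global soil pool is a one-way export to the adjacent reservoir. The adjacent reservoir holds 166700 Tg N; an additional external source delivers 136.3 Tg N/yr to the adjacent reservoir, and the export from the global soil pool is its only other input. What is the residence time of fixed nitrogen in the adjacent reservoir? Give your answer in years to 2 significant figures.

Balance the global soil pool: ΣF_in = 1160.0 Tg N/yr.
Export to the adjacent reservoir = ΣF_in − (72.32 + 777.9) = 309.78 Tg N/yr.
Total input to the adjacent reservoir = 309.78 + 136.3 = 446.08 Tg N/yr; at steady state this equals its total output.
τ = M / F = 166700 / 446.08 = 373.7 yr.

370 yr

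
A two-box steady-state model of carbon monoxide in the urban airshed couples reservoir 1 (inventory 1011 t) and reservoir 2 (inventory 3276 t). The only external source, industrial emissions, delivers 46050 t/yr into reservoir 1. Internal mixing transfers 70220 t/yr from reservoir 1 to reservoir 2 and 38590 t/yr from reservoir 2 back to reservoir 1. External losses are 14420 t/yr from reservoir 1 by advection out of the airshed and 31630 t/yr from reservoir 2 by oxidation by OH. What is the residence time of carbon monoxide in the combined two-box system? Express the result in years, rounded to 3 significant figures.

0.0931 yr

Treat the two boxes together as one reservoir: the mixing fluxes between them are internal recycling, so τ = ΣM / Σ(external losses).
M_total = 1011 + 3276 = 4287.0 t.
ΣF_external_out = 14420 + 31630 = 46050 t/yr.
τ = M_total / ΣF_ext = 4287.0 / 46050 = 0.09309 yr.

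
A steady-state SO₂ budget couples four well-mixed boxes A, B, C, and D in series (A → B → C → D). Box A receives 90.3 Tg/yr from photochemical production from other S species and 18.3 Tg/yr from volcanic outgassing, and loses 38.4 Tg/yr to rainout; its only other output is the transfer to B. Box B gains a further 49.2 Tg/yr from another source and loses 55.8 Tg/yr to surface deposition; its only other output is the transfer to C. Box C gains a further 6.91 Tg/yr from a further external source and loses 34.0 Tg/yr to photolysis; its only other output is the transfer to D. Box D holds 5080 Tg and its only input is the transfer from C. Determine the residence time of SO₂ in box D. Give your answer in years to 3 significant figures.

Box A: F(A→B) = (90.3 + 18.3) − 38.4 = 70.200 Tg/yr.
Box B: F(B→C) = (70.200 + 49.2) − 55.8 = 63.600 Tg/yr.
Box C: F(C→D) = (63.600 + 6.91) − 34.0 = 36.510 Tg/yr.
Box D throughput = its input = 36.510 Tg/yr; τ = 5080 / 36.510 = 139.1 yr.

139 yr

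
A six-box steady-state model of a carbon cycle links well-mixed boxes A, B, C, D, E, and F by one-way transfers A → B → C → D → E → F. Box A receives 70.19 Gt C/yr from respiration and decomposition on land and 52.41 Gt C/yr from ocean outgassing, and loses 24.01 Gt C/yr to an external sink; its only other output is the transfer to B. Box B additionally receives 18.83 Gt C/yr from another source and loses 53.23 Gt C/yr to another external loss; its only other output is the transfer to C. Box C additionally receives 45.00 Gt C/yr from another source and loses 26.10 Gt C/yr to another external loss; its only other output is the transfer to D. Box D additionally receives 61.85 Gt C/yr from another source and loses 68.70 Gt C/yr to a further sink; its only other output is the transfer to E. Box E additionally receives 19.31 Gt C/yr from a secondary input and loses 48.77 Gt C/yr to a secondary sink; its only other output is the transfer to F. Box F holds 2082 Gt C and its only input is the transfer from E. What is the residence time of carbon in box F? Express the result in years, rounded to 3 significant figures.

44.5 yr

Box A: F(A→B) = (70.19 + 52.41) − 24.01 = 98.590 Gt C/yr.
Box B: F(B→C) = (98.590 + 18.83) − 53.23 = 64.190 Gt C/yr.
Box C: F(C→D) = (64.190 + 45.00) − 26.10 = 83.090 Gt C/yr.
Box D: F(D→E) = (83.090 + 61.85) − 68.70 = 76.240 Gt C/yr.
Box E: F(E→F) = (76.240 + 19.31) − 48.77 = 46.780 Gt C/yr.
Box F throughput = its input = 46.780 Gt C/yr; τ = 2082 / 46.780 = 44.51 yr.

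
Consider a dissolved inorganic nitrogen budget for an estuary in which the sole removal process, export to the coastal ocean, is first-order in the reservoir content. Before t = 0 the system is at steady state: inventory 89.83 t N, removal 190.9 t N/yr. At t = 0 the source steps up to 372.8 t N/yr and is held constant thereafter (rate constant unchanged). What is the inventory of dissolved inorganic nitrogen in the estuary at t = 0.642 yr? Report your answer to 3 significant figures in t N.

τ = M₀/F₀ = 89.83/190.9 = 0.4706 yr; rate constant k = 1/τ.
New steady state M_∞ = F₁/k = F₁·τ = 372.8 × 0.4706 = 175.42 t N.
M(t) = M_∞ + (M₀ − M_∞)·e^(−t/τ); t/τ = 0.642/0.4706 = 1.364, so e^(−t/τ) = 0.2556.
M(t) = 175.42 − 85.59 × 0.2556 = 153.55 t N.

154 t N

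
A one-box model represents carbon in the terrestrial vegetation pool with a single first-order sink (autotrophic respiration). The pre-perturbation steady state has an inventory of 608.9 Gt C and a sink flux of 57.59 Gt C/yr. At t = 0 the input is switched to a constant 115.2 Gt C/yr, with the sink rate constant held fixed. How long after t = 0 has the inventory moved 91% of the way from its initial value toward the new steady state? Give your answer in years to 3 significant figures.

25.5 yr

τ = M₀/F₀ = 608.9/57.59 = 10.57 yr.
The remaining gap fraction is e^(−t/τ); 91% covered ⇒ e^(−t/τ) = 0.0900.
t = −τ ln(0.0900) = 10.57 × 2.408 = 25.46 yr.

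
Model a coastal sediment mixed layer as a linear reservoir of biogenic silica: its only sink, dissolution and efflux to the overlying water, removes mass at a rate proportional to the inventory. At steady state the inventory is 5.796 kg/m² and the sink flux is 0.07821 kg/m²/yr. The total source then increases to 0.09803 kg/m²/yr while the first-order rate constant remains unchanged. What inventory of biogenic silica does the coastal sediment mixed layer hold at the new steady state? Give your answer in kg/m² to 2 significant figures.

Rate constant k = F/M = 0.07821 / 5.796 = 0.01349 yr⁻¹.
At the new steady state, source = k·M_new ⇒ M_new = 0.09803 / 0.01349 = 7.265 kg/m².
(Equivalently M_new = M × F_new/F_old = 5.796 × 0.09803/0.07821.)

7.3 kg/m²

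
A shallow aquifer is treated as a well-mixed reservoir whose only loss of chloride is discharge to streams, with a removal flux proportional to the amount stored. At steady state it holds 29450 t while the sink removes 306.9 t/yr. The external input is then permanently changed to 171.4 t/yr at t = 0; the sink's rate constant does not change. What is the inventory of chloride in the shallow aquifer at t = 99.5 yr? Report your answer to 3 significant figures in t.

21100 t

The sink rate constant is k = F₀/M₀ = 306.9/29450 = 0.01042 yr⁻¹.
Solving dM/dt = F₁ − kM with M(0) = M₀ gives M(t) = F₁/k + (M₀ − F₁/k)·e^(−kt).
F₁/k = 171.4/0.01042 = 16447 t; kt = 0.01042 × 99.5 = 1.037, e^(−kt) = 0.3546.
M(99.5) = 16447 + (29450 − 16447) × 0.3546 = 16447 + 4610 = 21058 t.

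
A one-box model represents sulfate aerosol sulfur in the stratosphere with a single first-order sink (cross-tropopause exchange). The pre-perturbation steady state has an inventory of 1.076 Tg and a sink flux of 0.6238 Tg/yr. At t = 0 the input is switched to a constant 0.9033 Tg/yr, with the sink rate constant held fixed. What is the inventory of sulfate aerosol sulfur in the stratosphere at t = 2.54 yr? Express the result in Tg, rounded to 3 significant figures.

1.45 Tg

The sink rate constant is k = F₀/M₀ = 0.6238/1.076 = 0.5797 yr⁻¹.
Solving dM/dt = F₁ − kM with M(0) = M₀ gives M(t) = F₁/k + (M₀ − F₁/k)·e^(−kt).
F₁/k = 0.9033/0.5797 = 1.5581 Tg; kt = 0.5797 × 2.54 = 1.473, e^(−kt) = 0.2293.
M(2.54) = 1.5581 + (1.076 − 1.5581) × 0.2293 = 1.5581 − 0.1106 = 1.4475 Tg.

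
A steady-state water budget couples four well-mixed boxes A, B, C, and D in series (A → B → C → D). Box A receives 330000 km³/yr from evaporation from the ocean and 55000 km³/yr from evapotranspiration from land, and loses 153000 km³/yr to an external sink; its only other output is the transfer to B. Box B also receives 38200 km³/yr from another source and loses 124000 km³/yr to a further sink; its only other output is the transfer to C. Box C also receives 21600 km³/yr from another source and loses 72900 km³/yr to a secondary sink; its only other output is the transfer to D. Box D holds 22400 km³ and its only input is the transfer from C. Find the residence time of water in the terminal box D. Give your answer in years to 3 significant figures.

0.236 yr

Box A: F(A→B) = (330000 + 55000) − 153000 = 232000 km³/yr.
Box B: F(B→C) = (232000 + 38200) − 124000 = 146200 km³/yr.
Box C: F(C→D) = (146200 + 21600) − 72900 = 94900 km³/yr.
Box D throughput = its input = 94900 km³/yr; τ = 22400 / 94900 = 0.2360 yr.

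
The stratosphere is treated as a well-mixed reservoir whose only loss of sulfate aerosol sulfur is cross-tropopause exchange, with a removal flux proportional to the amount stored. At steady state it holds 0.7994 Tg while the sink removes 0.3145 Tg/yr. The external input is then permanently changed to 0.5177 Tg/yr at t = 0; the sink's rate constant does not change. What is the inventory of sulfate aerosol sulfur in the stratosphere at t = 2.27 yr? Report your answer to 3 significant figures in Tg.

The sink rate constant is k = F₀/M₀ = 0.3145/0.7994 = 0.3934 yr⁻¹.
Solving dM/dt = F₁ − kM with M(0) = M₀ gives M(t) = F₁/k + (M₀ − F₁/k)·e^(−kt).
F₁/k = 0.5177/0.3934 = 1.3159 Tg; kt = 0.3934 × 2.27 = 0.8931, e^(−kt) = 0.4094.
M(2.27) = 1.3159 + (0.7994 − 1.3159) × 0.4094 = 1.3159 − 0.2115 = 1.1044 Tg.

1.10 Tg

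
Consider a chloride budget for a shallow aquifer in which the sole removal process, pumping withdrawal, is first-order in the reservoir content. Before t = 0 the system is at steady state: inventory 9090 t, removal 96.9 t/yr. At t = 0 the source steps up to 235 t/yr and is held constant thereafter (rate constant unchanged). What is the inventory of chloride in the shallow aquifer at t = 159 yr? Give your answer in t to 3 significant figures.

The sink rate constant is k = F₀/M₀ = 96.9/9090 = 0.01066 yr⁻¹.
Solving dM/dt = F₁ − kM with M(0) = M₀ gives M(t) = F₁/k + (M₀ − F₁/k)·e^(−kt).
F₁/k = 235/0.01066 = 22045 t; kt = 0.01066 × 159 = 1.695, e^(−kt) = 0.1836.
M(159) = 22045 + (9090 − 22045) × 0.1836 = 22045 − 2379 = 19666 t.

19700 t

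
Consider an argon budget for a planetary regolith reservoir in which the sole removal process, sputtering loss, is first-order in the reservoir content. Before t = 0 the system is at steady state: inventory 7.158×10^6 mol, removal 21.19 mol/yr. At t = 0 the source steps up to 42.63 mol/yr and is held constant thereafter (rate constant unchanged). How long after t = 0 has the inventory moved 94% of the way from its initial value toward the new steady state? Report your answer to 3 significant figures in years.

τ = M₀/F₀ = 7.158×10^6/21.19 = 337800 yr.
The remaining gap fraction is e^(−t/τ); 94% covered ⇒ e^(−t/τ) = 0.0600.
t = −τ ln(0.0600) = 337800 × 2.813 = 950400 yr.

950000 yr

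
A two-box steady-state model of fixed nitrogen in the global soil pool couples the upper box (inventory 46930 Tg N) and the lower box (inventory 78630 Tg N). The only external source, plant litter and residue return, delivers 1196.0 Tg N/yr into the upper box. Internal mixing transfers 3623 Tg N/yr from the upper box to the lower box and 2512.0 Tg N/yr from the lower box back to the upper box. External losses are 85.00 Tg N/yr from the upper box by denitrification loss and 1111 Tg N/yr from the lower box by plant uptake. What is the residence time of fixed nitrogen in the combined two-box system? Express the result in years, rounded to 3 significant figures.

For the system as a whole, the A↔B exchange is internal and contributes nothing to the throughput; only the external sinks remove mass.
M_total = 46930 + 78630 = 125560 Tg N.
ΣF_external_out = 85.00 + 1111 = 1196.0 Tg N/yr.
τ = M_total / ΣF_ext = 125560 / 1196.0 = 105.0 yr.

105 yr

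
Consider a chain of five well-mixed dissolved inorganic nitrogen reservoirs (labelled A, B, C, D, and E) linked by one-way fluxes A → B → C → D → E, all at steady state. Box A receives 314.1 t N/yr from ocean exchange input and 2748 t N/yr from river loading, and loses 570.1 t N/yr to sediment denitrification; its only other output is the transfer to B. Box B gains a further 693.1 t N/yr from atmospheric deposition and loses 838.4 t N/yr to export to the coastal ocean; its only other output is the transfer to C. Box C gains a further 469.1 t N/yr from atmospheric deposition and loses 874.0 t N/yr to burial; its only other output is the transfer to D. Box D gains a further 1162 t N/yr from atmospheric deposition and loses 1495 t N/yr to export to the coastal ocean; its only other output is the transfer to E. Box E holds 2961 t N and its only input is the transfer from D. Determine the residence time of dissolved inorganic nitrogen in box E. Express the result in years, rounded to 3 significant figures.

Box A: F(A→B) = (314.1 + 2748) − 570.1 = 2492.0 t N/yr.
Box B: F(B→C) = (2492.0 + 693.1) − 838.4 = 2346.7 t N/yr.
Box C: F(C→D) = (2346.7 + 469.1) − 874.0 = 1941.8 t N/yr.
Box D: F(D→E) = (1941.8 + 1162) − 1495 = 1608.8 t N/yr.
Box E throughput = its input = 1608.8 t N/yr; τ = 2961 / 1608.8 = 1.841 yr.

1.84 yr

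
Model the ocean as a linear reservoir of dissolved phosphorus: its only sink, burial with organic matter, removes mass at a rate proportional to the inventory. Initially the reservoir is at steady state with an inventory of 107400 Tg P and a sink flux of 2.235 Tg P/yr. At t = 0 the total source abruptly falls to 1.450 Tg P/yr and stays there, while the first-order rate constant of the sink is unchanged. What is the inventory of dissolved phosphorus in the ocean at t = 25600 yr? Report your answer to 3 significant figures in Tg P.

91800 Tg P

The sink rate constant is k = F₀/M₀ = 2.235/107400 = 2.081×10^-5 yr⁻¹.
Solving dM/dt = F₁ − kM with M(0) = M₀ gives M(t) = F₁/k + (M₀ − F₁/k)·e^(−kt).
F₁/k = 1.450/2.081×10^-5 = 69678 Tg P; kt = 2.081×10^-5 × 25600 = 0.5327, e^(−kt) = 0.5870.
M(25600) = 69678 + (107400 − 69678) × 0.5870 = 69678 + 22140 = 91821 Tg P.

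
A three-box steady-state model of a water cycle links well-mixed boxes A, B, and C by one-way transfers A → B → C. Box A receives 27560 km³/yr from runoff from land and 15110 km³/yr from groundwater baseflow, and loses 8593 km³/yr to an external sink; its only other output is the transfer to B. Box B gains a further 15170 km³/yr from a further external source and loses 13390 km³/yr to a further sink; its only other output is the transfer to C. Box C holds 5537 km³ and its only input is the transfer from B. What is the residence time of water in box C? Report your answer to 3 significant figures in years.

0.154 yr

Box A: F(A→B) = (27560 + 15110) − 8593 = 34077 km³/yr.
Box B: F(B→C) = (34077 + 15170) − 13390 = 35857 km³/yr.
Box C throughput = its input = 35857 km³/yr; τ = 5537 / 35857 = 0.1544 yr.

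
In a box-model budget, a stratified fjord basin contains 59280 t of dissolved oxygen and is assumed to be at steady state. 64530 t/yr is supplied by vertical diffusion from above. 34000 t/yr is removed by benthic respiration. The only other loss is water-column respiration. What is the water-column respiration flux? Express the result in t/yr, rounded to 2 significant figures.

31000 t/yr

At steady state ΣF_in = ΣF_out.
ΣF_in = 64530 t/yr.
Water-column respiration flux = ΣF_in − (34000) = 64530 − 34000 = 30530 t/yr.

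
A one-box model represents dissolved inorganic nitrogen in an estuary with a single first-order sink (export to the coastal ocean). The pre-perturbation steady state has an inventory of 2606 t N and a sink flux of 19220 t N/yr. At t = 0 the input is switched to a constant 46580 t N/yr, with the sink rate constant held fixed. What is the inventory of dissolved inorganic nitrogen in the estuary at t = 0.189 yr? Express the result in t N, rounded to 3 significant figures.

The sink rate constant is k = F₀/M₀ = 19220/2606 = 7.375 yr⁻¹.
Solving dM/dt = F₁ − kM with M(0) = M₀ gives M(t) = F₁/k + (M₀ − F₁/k)·e^(−kt).
F₁/k = 46580/7.375 = 6315.7 t N; kt = 7.375 × 0.189 = 1.394, e^(−kt) = 0.2481.
M(0.189) = 6315.7 + (2606 − 6315.7) × 0.2481 = 6315.7 − 920.4 = 5395.3 t N.

5400 t N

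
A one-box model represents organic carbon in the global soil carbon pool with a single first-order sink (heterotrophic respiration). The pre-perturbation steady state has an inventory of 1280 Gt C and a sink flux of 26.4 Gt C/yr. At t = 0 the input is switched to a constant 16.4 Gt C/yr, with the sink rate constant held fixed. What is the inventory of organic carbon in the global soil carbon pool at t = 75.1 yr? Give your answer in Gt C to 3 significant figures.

Residence time τ = M₀/F₀ = 48.48 yr. The eventual steady state is M_∞ = M₀·(F₁/F₀) = 1280 × 16.4/26.4 = 795.15 Gt C.
The anomaly ΔM(t) = M(t) − M_∞ decays as ΔM₀·e^(−t/τ) with ΔM₀ = 1280 − 795.15 = 484.8 Gt C.
At t = 75.1 yr, e^(−t/τ) = e^(−1.549) = 0.2125, so ΔM = 103.0 Gt C and M = 795.15 + 103.0 = 898.17 Gt C.

898 Gt C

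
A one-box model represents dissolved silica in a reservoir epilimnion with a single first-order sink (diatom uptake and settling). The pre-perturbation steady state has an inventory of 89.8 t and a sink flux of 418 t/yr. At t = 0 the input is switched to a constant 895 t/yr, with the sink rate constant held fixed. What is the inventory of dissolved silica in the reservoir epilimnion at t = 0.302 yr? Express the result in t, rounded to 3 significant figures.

τ = M₀/F₀ = 89.8/418 = 0.2148 yr; rate constant k = 1/τ.
New steady state M_∞ = F₁/k = F₁·τ = 895 × 0.2148 = 192.28 t.
M(t) = M_∞ + (M₀ − M_∞)·e^(−t/τ); t/τ = 0.302/0.2148 = 1.406, so e^(−t/τ) = 0.2452.
M(t) = 192.28 − 102.5 × 0.2452 = 167.15 t.

167 t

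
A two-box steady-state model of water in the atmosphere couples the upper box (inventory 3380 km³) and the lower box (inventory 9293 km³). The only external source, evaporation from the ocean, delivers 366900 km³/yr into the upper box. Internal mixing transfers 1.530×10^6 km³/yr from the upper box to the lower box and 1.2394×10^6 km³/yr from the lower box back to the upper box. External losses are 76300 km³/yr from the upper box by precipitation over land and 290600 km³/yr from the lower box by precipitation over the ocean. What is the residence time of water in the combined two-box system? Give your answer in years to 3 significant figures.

For the system as a whole, the A↔B exchange is internal and contributes nothing to the throughput; only the external sinks remove mass.
M_total = 3380 + 9293 = 12673 km³.
ΣF_external_out = 76300 + 290600 = 366900 km³/yr.
τ = M_total / ΣF_ext = 12673 / 366900 = 0.03454 yr.

0.0345 yr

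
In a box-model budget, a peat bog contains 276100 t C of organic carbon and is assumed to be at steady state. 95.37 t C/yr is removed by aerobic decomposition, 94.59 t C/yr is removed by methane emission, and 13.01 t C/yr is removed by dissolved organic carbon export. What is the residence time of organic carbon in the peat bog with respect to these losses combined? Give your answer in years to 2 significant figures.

1400 yr

Total removal = 95.37 + 94.59 + 13.01 = 202.97 t C/yr.
τ = M / ΣF_out = 276100 / 202.97 = 1360 yr.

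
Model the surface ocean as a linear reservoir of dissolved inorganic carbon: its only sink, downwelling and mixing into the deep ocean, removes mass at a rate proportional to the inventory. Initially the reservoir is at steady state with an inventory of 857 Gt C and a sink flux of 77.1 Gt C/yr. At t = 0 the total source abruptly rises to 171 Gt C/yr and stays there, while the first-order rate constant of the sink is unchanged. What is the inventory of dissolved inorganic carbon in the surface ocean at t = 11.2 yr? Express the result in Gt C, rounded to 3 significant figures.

1520 Gt C

Residence time τ = M₀/F₀ = 11.12 yr. The eventual steady state is M_∞ = M₀·(F₁/F₀) = 857 × 171/77.1 = 1900.7 Gt C.
The anomaly ΔM(t) = M(t) − M_∞ decays as ΔM₀·e^(−t/τ) with ΔM₀ = 857 − 1900.7 = −1044 Gt C.
At t = 11.2 yr, e^(−t/τ) = e^(−1.008) = 0.3651, so ΔM = −381.1 Gt C and M = 1900.7 − 381.1 = 1519.7 Gt C.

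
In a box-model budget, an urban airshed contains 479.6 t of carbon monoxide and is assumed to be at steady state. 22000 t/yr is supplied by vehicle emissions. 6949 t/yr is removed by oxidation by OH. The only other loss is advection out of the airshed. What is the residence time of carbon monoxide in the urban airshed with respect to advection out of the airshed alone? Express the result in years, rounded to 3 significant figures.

At steady state ΣF_in = ΣF_out.
ΣF_in = 22000 t/yr.
Advection out of the airshed flux = ΣF_in − (6949) = 22000 − 6949 = 15050 t/yr.
τ = M / F = 479.6 / 15050 = 0.03186 yr.

0.0319 yr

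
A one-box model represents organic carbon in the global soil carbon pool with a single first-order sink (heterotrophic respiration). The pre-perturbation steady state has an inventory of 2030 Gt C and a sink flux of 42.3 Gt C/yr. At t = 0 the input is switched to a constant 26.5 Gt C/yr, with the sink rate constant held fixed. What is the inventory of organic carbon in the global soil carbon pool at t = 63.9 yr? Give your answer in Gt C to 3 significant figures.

Residence time τ = M₀/F₀ = 47.99 yr. The eventual steady state is M_∞ = M₀·(F₁/F₀) = 2030 × 26.5/42.3 = 1271.7 Gt C.
The anomaly ΔM(t) = M(t) − M_∞ decays as ΔM₀·e^(−t/τ) with ΔM₀ = 2030 − 1271.7 = 758.3 Gt C.
At t = 63.9 yr, e^(−t/τ) = e^(−1.332) = 0.2641, so ΔM = 200.2 Gt C and M = 1271.7 + 200.2 = 1472.0 Gt C.

1470 Gt C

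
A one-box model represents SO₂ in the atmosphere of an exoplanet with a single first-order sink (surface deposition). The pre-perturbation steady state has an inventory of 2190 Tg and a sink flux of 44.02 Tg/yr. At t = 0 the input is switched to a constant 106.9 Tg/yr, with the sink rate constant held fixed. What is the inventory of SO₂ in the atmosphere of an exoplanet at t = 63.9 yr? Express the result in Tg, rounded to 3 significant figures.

Residence time τ = M₀/F₀ = 49.75 yr. The eventual steady state is M_∞ = M₀·(F₁/F₀) = 2190 × 106.9/44.02 = 5318.3 Tg.
The anomaly ΔM(t) = M(t) − M_∞ decays as ΔM₀·e^(−t/τ) with ΔM₀ = 2190 − 5318.3 = −3128 Tg.
At t = 63.9 yr, e^(−t/τ) = e^(−1.284) = 0.2768, so ΔM = −865.9 Tg and M = 5318.3 − 865.9 = 4452.3 Tg.

4450 Tg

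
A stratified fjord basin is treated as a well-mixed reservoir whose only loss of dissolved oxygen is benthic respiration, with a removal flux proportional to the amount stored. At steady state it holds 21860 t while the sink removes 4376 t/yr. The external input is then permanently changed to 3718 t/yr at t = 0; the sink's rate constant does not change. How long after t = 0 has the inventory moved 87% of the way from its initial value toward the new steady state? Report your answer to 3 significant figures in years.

τ = M₀/F₀ = 21860/4376 = 4.995 yr.
The remaining gap fraction is e^(−t/τ); 87% covered ⇒ e^(−t/τ) = 0.130.
t = −τ ln(0.130) = 4.995 × 2.040 = 10.19 yr.

10.2 yr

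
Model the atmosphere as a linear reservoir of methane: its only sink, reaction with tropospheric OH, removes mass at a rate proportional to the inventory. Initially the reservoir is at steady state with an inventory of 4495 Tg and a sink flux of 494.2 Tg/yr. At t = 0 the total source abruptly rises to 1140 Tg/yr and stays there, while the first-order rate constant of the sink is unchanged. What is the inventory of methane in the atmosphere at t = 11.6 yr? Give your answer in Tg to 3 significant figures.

Residence time τ = M₀/F₀ = 9.096 yr. The eventual steady state is M_∞ = M₀·(F₁/F₀) = 4495 × 1140/494.2 = 10369 Tg.
The anomaly ΔM(t) = M(t) − M_∞ decays as ΔM₀·e^(−t/τ) with ΔM₀ = 4495 − 10369 = −5874 Tg.
At t = 11.6 yr, e^(−t/τ) = e^(−1.275) = 0.2793, so ΔM = −1641 Tg and M = 10369 − 1641 = 8728.1 Tg.

8730 Tg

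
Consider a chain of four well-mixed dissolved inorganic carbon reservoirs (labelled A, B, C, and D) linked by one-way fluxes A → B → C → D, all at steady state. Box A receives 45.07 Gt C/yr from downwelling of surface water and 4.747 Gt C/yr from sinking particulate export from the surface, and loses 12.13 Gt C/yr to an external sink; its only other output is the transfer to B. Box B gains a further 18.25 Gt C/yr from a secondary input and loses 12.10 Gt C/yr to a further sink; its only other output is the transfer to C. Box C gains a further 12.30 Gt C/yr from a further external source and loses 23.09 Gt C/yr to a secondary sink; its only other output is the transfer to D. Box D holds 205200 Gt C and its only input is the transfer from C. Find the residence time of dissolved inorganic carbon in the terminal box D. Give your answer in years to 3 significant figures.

6210 yr

Box A: F(A→B) = (45.07 + 4.747) − 12.13 = 37.687 Gt C/yr.
Box B: F(B→C) = (37.687 + 18.25) − 12.10 = 43.837 Gt C/yr.
Box C: F(C→D) = (43.837 + 12.30) − 23.09 = 33.047 Gt C/yr.
Box D throughput = its input = 33.047 Gt C/yr; τ = 205200 / 33.047 = 6209 yr.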